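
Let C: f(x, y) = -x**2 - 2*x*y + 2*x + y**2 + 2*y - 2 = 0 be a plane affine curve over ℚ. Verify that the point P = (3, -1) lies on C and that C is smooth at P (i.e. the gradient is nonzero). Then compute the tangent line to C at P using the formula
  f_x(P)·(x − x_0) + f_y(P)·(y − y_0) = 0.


Tangent line at P: -2*x - 6*y = 0.

Step 1: f(3, -1) = 0, so P lies on C.
Step 2: partial derivatives
  f_x(x, y) = -2*x - 2*y + 2, f_y(x, y) = -2*x + 2*y + 2.
  f_x(P) = -2, f_y(P) = -6 (gradient nonzero, so P is smooth).
Step 3: tangent line at P: -2·(x − 3) + -6·(y − -1) = 0.
Expanding: -2*x - 6*y = 0.


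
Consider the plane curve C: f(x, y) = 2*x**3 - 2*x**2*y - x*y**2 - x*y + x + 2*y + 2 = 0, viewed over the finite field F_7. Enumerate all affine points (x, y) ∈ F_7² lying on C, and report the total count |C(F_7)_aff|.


Affine F_7-points: {(0, 6), (1, 3), (2, 5), (5, 4), (5, 5)}; count = 5.

For each of the 49 pairs (x, y) ∈ F_7², evaluate f(x, y) mod 7. Record the zeros.
  x = 0: [0↦2, 1↦4, 2↦6, 3↦1, 4↦3, 5↦5, 6↦0]  zeros at y ∈ {6}
  x = 1: [0↦5, 1↦3, 2↦6, 3↦0, 4↦6, 5↦3, 6↦5]  zeros at y ∈ {3}
  x = 2: [0↦6, 1↦3, 2↦3, 3↦6, 4↦5, 5↦0, 6↦5]  zeros at y ∈ {5}
  x = 3: [0↦3, 1↦2, 2↦2, 3↦3, 4↦5, 5↦1, 6↦5]  zeros at y ∈ ∅
  x = 4: [0↦1, 1↦5, 2↦1, 3↦3, 4↦4, 5↦4, 6↦3]  zeros at y ∈ ∅
  x = 5: [0↦5, 1↦3, 2↦5, 3↦4, 4↦0, 5↦0, 6↦4]  zeros at y ∈ {4, 5}
  x = 6: [0↦6, 1↦1, 2↦5, 3↦4, 4↦5, 5↦1, 6↦6]  zeros at y ∈ ∅
Collecting zeros: affine points = {(0, 6), (1, 3), (2, 5), (5, 4), (5, 5)}.
Total count |C(F_7)_aff| = 5.


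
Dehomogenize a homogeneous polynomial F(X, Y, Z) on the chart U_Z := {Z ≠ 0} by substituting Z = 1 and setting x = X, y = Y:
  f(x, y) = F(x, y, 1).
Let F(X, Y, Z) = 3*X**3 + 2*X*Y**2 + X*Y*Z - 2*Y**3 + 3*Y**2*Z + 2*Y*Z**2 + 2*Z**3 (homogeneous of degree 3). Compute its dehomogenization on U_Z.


f(x, y) = 3*x**3 + 2*x*y**2 + x*y - 2*y**3 + 3*y**2 + 2*y + 2

On U_Z we set Z = 1. Each monomial c·X^i·Y^j·Z^k in F becomes c·x^i·y^j·1^k = c·x^i·y^j.
Substituting Z = 1: F(X, Y, 1) = 3*x**3 + 2*x*y**2 + x*y - 2*y**3 + 3*y**2 + 2*y + 2.
Note: deg(f) ≤ deg(F) = 3; strict inequality happens when F is divisible by Z (lost terms).


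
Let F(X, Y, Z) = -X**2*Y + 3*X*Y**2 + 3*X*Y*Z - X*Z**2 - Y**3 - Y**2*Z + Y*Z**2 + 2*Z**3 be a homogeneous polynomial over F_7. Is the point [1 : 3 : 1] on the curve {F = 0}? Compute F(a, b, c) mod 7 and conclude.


F(1,3,1) ≡ 1 (mod 7); P is NOT on the curve.

Evaluate F(1, 3, 1) term-by-term (mod 7).
  -X**2*Y ↦ -1·1·3·1 = -3
  3*X*Y**2 ↦ 3·1·9·1 = 27
  3*X*Y*Z ↦ 3·1·3·1 = 9
  -X*Z**2 ↦ -1·1·1·1 = -1
  -Y**3 ↦ -1·1·27·1 = -27
  -Y**2*Z ↦ -1·1·9·1 = -9
  Y*Z**2 ↦ 1·1·3·1 = 3
  2*Z**3 ↦ 2·1·1·1 = 2
Sum: F(1, 3, 1) = (-3) + (27) + (9) + (-1) + (-27) + (-9) + (3) + (2) = 1.
Reducing mod 7: 1 ≡ 1 (mod 7).
Since F(a, b, c) ≡ 1 ≠ 0 (mod 7), P does NOT lie on the curve.


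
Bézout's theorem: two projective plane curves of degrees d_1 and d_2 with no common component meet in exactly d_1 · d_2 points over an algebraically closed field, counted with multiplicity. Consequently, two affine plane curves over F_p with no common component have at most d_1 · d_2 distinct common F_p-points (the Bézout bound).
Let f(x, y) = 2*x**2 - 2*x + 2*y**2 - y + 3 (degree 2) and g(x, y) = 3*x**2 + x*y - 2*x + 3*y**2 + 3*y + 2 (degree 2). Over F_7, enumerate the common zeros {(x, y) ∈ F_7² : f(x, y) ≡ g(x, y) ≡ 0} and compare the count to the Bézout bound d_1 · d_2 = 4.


Common zeros: {(6, 0), (6, 4)}; count = 2; Bézout bound = 4.

deg(f) = 2, deg(g) = 2, so Bézout bound = 4.
Scan x ∈ F_7. For each x, list the y ∈ F_7 with f(x, y) ≡ 0 and those with g(x, y) ≡ 0 (mod 7); the common zeros in that column are the intersection.
  x = 0: f ≡ 0 at y ∈ ∅; g ≡ 0 at y ∈ ∅; common: ∅.
  x = 1: f ≡ 0 at y ∈ ∅; g ≡ 0 at y ∈ {3, 5}; common: ∅.
  x = 2: f ≡ 0 at y ∈ {0, 4}; g ≡ 0 at y ∈ ∅; common: ∅.
  x = 3: f ≡ 0 at y ∈ {2}; g ≡ 0 at y ∈ ∅; common: ∅.
  x = 4: f ≡ 0 at y ∈ {1, 3}; g ≡ 0 at y ∈ {0}; common: ∅.
  x = 5: f ≡ 0 at y ∈ {2}; g ≡ 0 at y ∈ {4, 5}; common: ∅.
  x = 6: f ≡ 0 at y ∈ {0, 4}; g ≡ 0 at y ∈ {0, 4}; common: {0, 4}.
Collecting: common zeros = {(6, 0), (6, 4)}, so the count is 2.
Comparison with the Bézout bound: 2 ≤ 4 = deg(f)·deg(g), as expected for curves with no common component (the affine F_7-count falls short of the bound because intersections may lie at infinity, over extension fields, or carry multiplicity).


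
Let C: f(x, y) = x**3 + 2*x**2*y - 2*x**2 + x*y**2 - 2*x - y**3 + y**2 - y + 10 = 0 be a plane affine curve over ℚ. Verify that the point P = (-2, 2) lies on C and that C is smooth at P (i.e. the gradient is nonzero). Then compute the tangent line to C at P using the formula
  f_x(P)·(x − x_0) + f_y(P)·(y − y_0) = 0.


Tangent line at P: 6*x - 9*y + 30 = 0.

Step 1: f(-2, 2) = 0, so P lies on C.
Step 2: partial derivatives
  f_x(x, y) = 3*x**2 + 4*x*y - 4*x + y**2 - 2, f_y(x, y) = 2*x**2 + 2*x*y - 3*y**2 + 2*y - 1.
  f_x(P) = 6, f_y(P) = -9 (gradient nonzero, so P is smooth).
Step 3: tangent line at P: 6·(x − -2) + -9·(y − 2) = 0.
Expanding: 6*x - 9*y + 30 = 0.


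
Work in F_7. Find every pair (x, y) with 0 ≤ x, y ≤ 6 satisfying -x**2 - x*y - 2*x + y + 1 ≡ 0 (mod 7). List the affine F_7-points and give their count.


Affine F_7-points: {(0, 6), (2, 0), (3, 0), (4, 4), (5, 2), (6, 6)}; count = 6.

For each of the 49 pairs (x, y) ∈ F_7², evaluate f(x, y) mod 7. Record the zeros.
  x = 0: [0↦1, 1↦2, 2↦3, 3↦4, 4↦5, 5↦6, 6↦0]  zeros at y ∈ {6}
  x = 1: [0↦5, 1↦5, 2↦5, 3↦5, 4↦5, 5↦5, 6↦5]  zeros at y ∈ ∅
  x = 2: [0↦0, 1↦6, 2↦5, 3↦4, 4↦3, 5↦2, 6↦1]  zeros at y ∈ {0}
  x = 3: [0↦0, 1↦5, 2↦3, 3↦1, 4↦6, 5↦4, 6↦2]  zeros at y ∈ {0}
  x = 4: [0↦5, 1↦2, 2↦6, 3↦3, 4↦0, 5↦4, 6↦1]  zeros at y ∈ {4}
  x = 5: [0↦1, 1↦4, 2↦0, 3↦3, 4↦6, 5↦2, 6↦5]  zeros at y ∈ {2}
  x = 6: [0↦2, 1↦4, 2↦6, 3↦1, 4↦3, 5↦5, 6↦0]  zeros at y ∈ {6}
Collecting zeros: affine points = {(0, 6), (2, 0), (3, 0), (4, 4), (5, 2), (6, 6)}.
Total count |C(F_7)_aff| = 6.


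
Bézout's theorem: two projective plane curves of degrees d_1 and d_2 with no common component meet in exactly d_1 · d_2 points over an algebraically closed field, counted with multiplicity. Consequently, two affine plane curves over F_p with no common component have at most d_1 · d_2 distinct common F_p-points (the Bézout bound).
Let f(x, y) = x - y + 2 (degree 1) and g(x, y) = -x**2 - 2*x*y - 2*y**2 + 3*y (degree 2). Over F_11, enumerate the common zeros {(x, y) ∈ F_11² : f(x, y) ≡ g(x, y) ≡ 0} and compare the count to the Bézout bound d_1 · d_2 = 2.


Common zeros: ∅; count = 0; Bézout bound = 2.

deg(f) = 1, deg(g) = 2, so Bézout bound = 2.
Scan x ∈ F_11. For each x, list the y ∈ F_11 with f(x, y) ≡ 0 and those with g(x, y) ≡ 0 (mod 11); the common zeros in that column are the intersection.
  x = 0: f ≡ 0 at y ∈ {2}; g ≡ 0 at y ∈ {0, 7}; common: ∅.
  x = 1: f ≡ 0 at y ∈ {3}; g ≡ 0 at y ∈ {8, 9}; common: ∅.
  x = 2: f ≡ 0 at y ∈ {4}; g ≡ 0 at y ∈ ∅; common: ∅.
  x = 3: f ≡ 0 at y ∈ {5}; g ≡ 0 at y ∈ {6, 9}; common: ∅.
  x = 4: f ≡ 0 at y ∈ {6}; g ≡ 0 at y ∈ ∅; common: ∅.
  x = 5: f ≡ 0 at y ∈ {7}; g ≡ 0 at y ∈ {5, 8}; common: ∅.
  x = 6: f ≡ 0 at y ∈ {8}; g ≡ 0 at y ∈ ∅; common: ∅.
  x = 7: f ≡ 0 at y ∈ {9}; g ≡ 0 at y ∈ {5, 6}; common: ∅.
  x = 8: f ≡ 0 at y ∈ {10}; g ≡ 0 at y ∈ {3, 7}; common: ∅.
  x = 9: f ≡ 0 at y ∈ {0}; g ≡ 0 at y ∈ ∅; common: ∅.
  x = 10: f ≡ 0 at y ∈ {1}; g ≡ 0 at y ∈ ∅; common: ∅.
Collecting: common zeros = ∅, so the count is 0.
Comparison with the Bézout bound: 0 ≤ 2 = deg(f)·deg(g), as expected for curves with no common component (the affine F_11-count falls short of the bound because intersections may lie at infinity, over extension fields, or carry multiplicity).


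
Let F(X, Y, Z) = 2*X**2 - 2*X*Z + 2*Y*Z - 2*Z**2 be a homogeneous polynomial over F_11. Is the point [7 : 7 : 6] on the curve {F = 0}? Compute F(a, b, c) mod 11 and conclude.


F(7,7,6) ≡ 4 (mod 11); P is NOT on the curve.

Evaluate F(7, 7, 6) term-by-term (mod 11).
  2*X**2 ↦ 2·49·1·1 = 98
  -2*X*Z ↦ -2·7·1·6 = -84
  2*Y*Z ↦ 2·1·7·6 = 84
  -2*Z**2 ↦ -2·1·1·36 = -72
Sum: F(7, 7, 6) = (98) + (-84) + (84) + (-72) = 26.
Reducing mod 11: 26 ≡ 4 (mod 11).
Since F(a, b, c) ≡ 4 ≠ 0 (mod 11), P does NOT lie on the curve.


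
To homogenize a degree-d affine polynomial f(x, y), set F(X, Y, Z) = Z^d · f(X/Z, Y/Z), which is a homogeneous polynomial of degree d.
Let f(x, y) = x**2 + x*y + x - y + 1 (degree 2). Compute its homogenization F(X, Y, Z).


F(X, Y, Z) = X**2 + X*Y + X*Z - Y*Z + Z**2

deg(f) = 2.
Substitute x = X/Z, y = Y/Z into f, then multiply by Z^2.
  monomial 1·x^2·y^0 ↦ 1·X^2·Y^0·Z^0.
  monomial 1·x^1·y^1 ↦ 1·X^1·Y^1·Z^0.
  monomial 1·x^1·y^0 ↦ 1·X^1·Y^0·Z^1.
  monomial -1·x^0·y^1 ↦ -1·X^0·Y^1·Z^1.
  monomial 1·x^0·y^0 ↦ 1·X^0·Y^0·Z^2.
Collecting: F(X, Y, Z) = X**2 + X*Y + X*Z - Y*Z + Z**2.


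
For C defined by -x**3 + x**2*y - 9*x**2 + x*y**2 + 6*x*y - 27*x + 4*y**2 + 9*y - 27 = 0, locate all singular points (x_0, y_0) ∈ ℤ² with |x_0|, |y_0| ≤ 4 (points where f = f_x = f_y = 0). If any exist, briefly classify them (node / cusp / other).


Singular points: {(-3, 0)}; classification: cusp.

Compute partial derivatives:
  f_x = -3*x**2 + 2*x*y - 18*x + y**2 + 6*y - 27.
  f_y = x**2 + 2*x*y + 6*x + 8*y + 9.
Scan x_0 ∈ {−4, ..., 4}. For each x_0, f_y(x_0, y) is a polynomial in y; find its integer roots y ∈ {−4, ..., 4}, then test f_x and f at those candidates.
  x = -4: f_y(-4, y) = 1; no integer root y with |y| ≤ 4.
  x = -3: f_y(-3, y) = 2*y; vanishes at y ∈ {0}. (-3, 0): f_x = 0, f = 0 — SINGULAR.
  x = -2: f_y(-2, y) = 4*y + 1; no integer root y with |y| ≤ 4.
  x = -1: f_y(-1, y) = 6*y + 4; no integer root y with |y| ≤ 4.
  x = 0: f_y(0, y) = 8*y + 9; no integer root y with |y| ≤ 4.
  x = 1: f_y(1, y) = 10*y + 16; no integer root y with |y| ≤ 4.
  x = 2: f_y(2, y) = 12*y + 25; no integer root y with |y| ≤ 4.
  x = 3: f_y(3, y) = 14*y + 36; no integer root y with |y| ≤ 4.
  x = 4: f_y(4, y) = 16*y + 49; no integer root y with |y| ≤ 4.
Only singular point on the grid: (-3, 0).
Classify: substitute x = -3 + u, y = 0 + v and expand: f = -u**3 + u**2*v + u*v**2 + v**2.
No constant or linear terms (consistent with a singular point). Quadratic part: v**2. Cubic part: -u**3 + u**2*v + u*v**2.
The quadratic part v**2 is a perfect square, so there is a single (double) tangent line v = 0, i.e. y = 0. Restricting the cubic part to that line (v = 0) leaves -u**3 ≠ 0, so f is not divisible by v and the branch is v² ≈ u**3 to lowest order — this is a cusp.
Classification: cusp.


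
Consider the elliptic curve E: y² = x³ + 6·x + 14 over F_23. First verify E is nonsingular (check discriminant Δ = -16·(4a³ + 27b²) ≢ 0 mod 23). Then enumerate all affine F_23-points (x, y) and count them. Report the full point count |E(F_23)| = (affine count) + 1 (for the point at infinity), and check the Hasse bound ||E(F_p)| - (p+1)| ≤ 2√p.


Affine points = {(3, 6), (3, 17), (5, 10), (5, 13), (6, 6), (6, 17), (7, 10), (7, 13), (10, 4), (10, 19), (11, 10), (11, 13), (13, 9), (13, 14), (14, 6), (14, 17), (15, 11), (15, 12), (19, 8), (19, 15)}; affine count = 20; |E(F_23)| = 21.

Discriminant check: Δ ∝ 4a³ + 27b² = 4·6³ + 27·14² = 4·216 + 27·196 ≡ 15 (mod 23). Nonzero ⇒ E is nonsingular.
For each x ∈ F_23, compute rhs = x³ + 6·x + 14 mod 23, then count y ∈ F_23 with y² ≡ rhs.
  x = 0: rhs = 14, matching y values: none (0 points).
  x = 1: rhs = 21, matching y values: none (0 points).
  x = 2: rhs = 11, matching y values: none (0 points).
  x = 3: rhs = 13, matching y values: 6, 17 (2 points).
  x = 4: rhs = 10, matching y values: none (0 points).
  x = 5: rhs = 8, matching y values: 10, 13 (2 points).
  x = 6: rhs = 13, matching y values: 6, 17 (2 points).
  x = 7: rhs = 8, matching y values: 10, 13 (2 points).
  x = 8: rhs = 22, matching y values: none (0 points).
  x = 9: rhs = 15, matching y values: none (0 points).
  x = 10: rhs = 16, matching y values: 4, 19 (2 points).
  x = 11: rhs = 8, matching y values: 10, 13 (2 points).
  x = 12: rhs = 20, matching y values: none (0 points).
  x = 13: rhs = 12, matching y values: 9, 14 (2 points).
  x = 14: rhs = 13, matching y values: 6, 17 (2 points).
  x = 15: rhs = 6, matching y values: 11, 12 (2 points).
  x = 16: rhs = 20, matching y values: none (0 points).
  x = 17: rhs = 15, matching y values: none (0 points).
  x = 18: rhs = 20, matching y values: none (0 points).
  x = 19: rhs = 18, matching y values: 8, 15 (2 points).
  x = 20: rhs = 15, matching y values: none (0 points).
  x = 21: rhs = 17, matching y values: none (0 points).
  x = 22: rhs = 7, matching y values: none (0 points).
Total affine count: 20.
Full point count |E(F_23)| = 20 + 1 = 21.
Hasse bound: |21 − (23+1)| = |-3| = 3 ≤ 2√23 ≈ 9.5917 ✓.


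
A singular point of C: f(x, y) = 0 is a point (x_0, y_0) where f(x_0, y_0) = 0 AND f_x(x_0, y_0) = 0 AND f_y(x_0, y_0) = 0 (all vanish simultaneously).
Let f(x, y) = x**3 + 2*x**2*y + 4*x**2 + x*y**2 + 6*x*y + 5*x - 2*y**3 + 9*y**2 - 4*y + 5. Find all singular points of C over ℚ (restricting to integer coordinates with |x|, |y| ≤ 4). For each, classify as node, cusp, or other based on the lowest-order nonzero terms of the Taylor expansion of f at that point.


Singular points: {(-2, 1)}; classification: cusp.

Compute partial derivatives:
  f_x = 3*x**2 + 4*x*y + 8*x + y**2 + 6*y + 5.
  f_y = 2*x**2 + 2*x*y + 6*x - 6*y**2 + 18*y - 4.
Scan x_0 ∈ {−4, ..., 4}. For each x_0, f_y(x_0, y) is a polynomial in y; find its integer roots y ∈ {−4, ..., 4}, then test f_x and f at those candidates.
  x = -4: f_y(-4, y) = -6*y**2 + 10*y + 4; vanishes at y ∈ {2}. (-4, 2): f_x = 5 ≠ 0.
  x = -3: f_y(-3, y) = -6*y**2 + 12*y - 4; no integer root y with |y| ≤ 4.
  x = -2: f_y(-2, y) = -6*y**2 + 14*y - 8; vanishes at y ∈ {1}. (-2, 1): f_x = 0, f = 0 — SINGULAR.
  x = -1: f_y(-1, y) = -6*y**2 + 16*y - 8; vanishes at y ∈ {2}. (-1, 2): f_x = 8 ≠ 0.
  x = 0: f_y(0, y) = -6*y**2 + 18*y - 4; no integer root y with |y| ≤ 4.
  x = 1: f_y(1, y) = -6*y**2 + 20*y + 4; no integer root y with |y| ≤ 4.
  x = 2: f_y(2, y) = -6*y**2 + 22*y + 16; no integer root y with |y| ≤ 4.
  x = 3: f_y(3, y) = -6*y**2 + 24*y + 32; no integer root y with |y| ≤ 4.
  x = 4: f_y(4, y) = -6*y**2 + 26*y + 52; no integer root y with |y| ≤ 4.
Only singular point on the grid: (-2, 1).
Classify: substitute x = -2 + u, y = 1 + v and expand: f = u**3 + 2*u**2*v + u*v**2 - 2*v**3 + v**2.
No constant or linear terms (consistent with a singular point). Quadratic part: v**2. Cubic part: u**3 + 2*u**2*v + u*v**2 - 2*v**3.
The quadratic part v**2 is a perfect square, so there is a single (double) tangent line v = 0, i.e. y = 1. Restricting the cubic part to that line (v = 0) leaves u**3 ≠ 0, so f is not divisible by v and the branch is v² ≈ -u**3 to lowest order — this is a cusp.
Classification: cusp.


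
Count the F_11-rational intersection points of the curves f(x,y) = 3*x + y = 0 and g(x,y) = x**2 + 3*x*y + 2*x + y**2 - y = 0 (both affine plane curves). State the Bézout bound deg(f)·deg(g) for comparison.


Common zeros: {(0, 0), (6, 4)}; count = 2; Bézout bound = 2.

deg(f) = 1, deg(g) = 2, so Bézout bound = 2.
Scan x ∈ F_11. For each x, list the y ∈ F_11 with f(x, y) ≡ 0 and those with g(x, y) ≡ 0 (mod 11); the common zeros in that column are the intersection.
  x = 0: f ≡ 0 at y ∈ {0}; g ≡ 0 at y ∈ {0, 1}; common: {0}.
  x = 1: f ≡ 0 at y ∈ {8}; g ≡ 0 at y ∈ {2, 7}; common: ∅.
  x = 2: f ≡ 0 at y ∈ {5}; g ≡ 0 at y ∈ {2, 4}; common: ∅.
  x = 3: f ≡ 0 at y ∈ {2}; g ≡ 0 at y ∈ {6, 8}; common: ∅.
  x = 4: f ≡ 0 at y ∈ {10}; g ≡ 0 at y ∈ {3, 8}; common: ∅.
  x = 5: f ≡ 0 at y ∈ {7}; g ≡ 0 at y ∈ {9, 10}; common: ∅.
  x = 6: f ≡ 0 at y ∈ {4}; g ≡ 0 at y ∈ {1, 4}; common: {4}.
  x = 7: f ≡ 0 at y ∈ {1}; g ≡ 0 at y ∈ {3, 10}; common: ∅.
  x = 8: f ≡ 0 at y ∈ {9}; g ≡ 0 at y ∈ {5}; common: ∅.
  x = 9: f ≡ 0 at y ∈ {6}; g ≡ 0 at y ∈ {0, 7}; common: ∅.
  x = 10: f ≡ 0 at y ∈ {3}; g ≡ 0 at y ∈ {6, 9}; common: ∅.
Collecting: common zeros = {(0, 0), (6, 4)}, so the count is 2.
Comparison with the Bézout bound: 2 ≤ 2 = deg(f)·deg(g), as expected for curves with no common component (the bound is attained).


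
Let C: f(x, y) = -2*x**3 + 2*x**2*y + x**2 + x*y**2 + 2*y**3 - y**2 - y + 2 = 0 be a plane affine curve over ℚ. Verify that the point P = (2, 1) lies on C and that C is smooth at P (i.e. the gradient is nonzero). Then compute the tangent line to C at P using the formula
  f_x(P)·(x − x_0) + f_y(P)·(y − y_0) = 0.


Tangent line at P: -11*x + 15*y + 7 = 0.

Step 1: f(2, 1) = 0, so P lies on C.
Step 2: partial derivatives
  f_x(x, y) = -6*x**2 + 4*x*y + 2*x + y**2, f_y(x, y) = 2*x**2 + 2*x*y + 6*y**2 - 2*y - 1.
  f_x(P) = -11, f_y(P) = 15 (gradient nonzero, so P is smooth).
Step 3: tangent line at P: -11·(x − 2) + 15·(y − 1) = 0.
Expanding: -11*x + 15*y + 7 = 0.


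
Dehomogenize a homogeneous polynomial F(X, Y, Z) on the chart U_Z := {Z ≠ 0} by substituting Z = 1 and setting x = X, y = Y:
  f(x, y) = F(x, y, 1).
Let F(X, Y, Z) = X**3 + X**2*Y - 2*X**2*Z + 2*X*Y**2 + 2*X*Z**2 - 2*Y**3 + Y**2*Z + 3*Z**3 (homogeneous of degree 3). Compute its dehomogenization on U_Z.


f(x, y) = x**3 + x**2*y - 2*x**2 + 2*x*y**2 + 2*x - 2*y**3 + y**2 + 3

On U_Z we set Z = 1. Each monomial c·X^i·Y^j·Z^k in F becomes c·x^i·y^j·1^k = c·x^i·y^j.
Substituting Z = 1: F(X, Y, 1) = x**3 + x**2*y - 2*x**2 + 2*x*y**2 + 2*x - 2*y**3 + y**2 + 3.
Note: deg(f) ≤ deg(F) = 3; strict inequality happens when F is divisible by Z (lost terms).


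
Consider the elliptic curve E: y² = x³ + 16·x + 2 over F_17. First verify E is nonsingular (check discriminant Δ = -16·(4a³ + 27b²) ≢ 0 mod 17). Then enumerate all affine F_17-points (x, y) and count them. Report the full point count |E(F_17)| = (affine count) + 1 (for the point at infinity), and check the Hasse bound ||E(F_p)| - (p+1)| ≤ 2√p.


Affine points = {(0, 6), (0, 11), (1, 6), (1, 11), (2, 5), (2, 12), (3, 3), (3, 14), (6, 5), (6, 12), (7, 7), (7, 10), (8, 8), (8, 9), (9, 5), (9, 12), (11, 8), (11, 9), (12, 1), (12, 16), (15, 8), (15, 9), (16, 6), (16, 11)}; affine count = 24; |E(F_17)| = 25.

Discriminant check: Δ ∝ 4a³ + 27b² = 4·16³ + 27·2² = 4·4096 + 27·4 ≡ 2 (mod 17). Nonzero ⇒ E is nonsingular.
For each x ∈ F_17, compute rhs = x³ + 16·x + 2 mod 17, then count y ∈ F_17 with y² ≡ rhs.
  x = 0: rhs = 2, matching y values: 6, 11 (2 points).
  x = 1: rhs = 2, matching y values: 6, 11 (2 points).
  x = 2: rhs = 8, matching y values: 5, 12 (2 points).
  x = 3: rhs = 9, matching y values: 3, 14 (2 points).
  x = 4: rhs = 11, matching y values: none (0 points).
  x = 5: rhs = 3, matching y values: none (0 points).
  x = 6: rhs = 8, matching y values: 5, 12 (2 points).
  x = 7: rhs = 15, matching y values: 7, 10 (2 points).
  x = 8: rhs = 13, matching y values: 8, 9 (2 points).
  x = 9: rhs = 8, matching y values: 5, 12 (2 points).
  x = 10: rhs = 6, matching y values: none (0 points).
  x = 11: rhs = 13, matching y values: 8, 9 (2 points).
  x = 12: rhs = 1, matching y values: 1, 16 (2 points).
  x = 13: rhs = 10, matching y values: none (0 points).
  x = 14: rhs = 12, matching y values: none (0 points).
  x = 15: rhs = 13, matching y values: 8, 9 (2 points).
  x = 16: rhs = 2, matching y values: 6, 11 (2 points).
Total affine count: 24.
Full point count |E(F_17)| = 24 + 1 = 25.
Hasse bound: |25 − (17+1)| = |7| = 7 ≤ 2√17 ≈ 8.2462 ✓.


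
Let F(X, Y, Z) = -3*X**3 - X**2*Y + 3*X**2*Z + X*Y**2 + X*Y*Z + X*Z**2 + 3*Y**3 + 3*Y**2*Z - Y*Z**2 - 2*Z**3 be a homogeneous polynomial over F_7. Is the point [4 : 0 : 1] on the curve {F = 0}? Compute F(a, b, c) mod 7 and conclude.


F(4,0,1) ≡ 5 (mod 7); P is NOT on the curve.

Evaluate F(4, 0, 1) term-by-term (mod 7).
  -3*X**3 ↦ -3·64·1·1 = -192
  -X**2*Y ↦ -1·16·0·1 = 0
  3*X**2*Z ↦ 3·16·1·1 = 48
  X*Y**2 ↦ 1·4·0·1 = 0
  X*Y*Z ↦ 1·4·0·1 = 0
  X*Z**2 ↦ 1·4·1·1 = 4
  3*Y**3 ↦ 3·1·0·1 = 0
  3*Y**2*Z ↦ 3·1·0·1 = 0
  -Y*Z**2 ↦ -1·1·0·1 = 0
  -2*Z**3 ↦ -2·1·1·1 = -2
Sum: F(4, 0, 1) = (-192) + (0) + (48) + (0) + (0) + (4) + (0) + (0) + (0) + (-2) = -142.
Reducing mod 7: -142 ≡ 5 (mod 7).
Since F(a, b, c) ≡ 5 ≠ 0 (mod 7), P does NOT lie on the curve.


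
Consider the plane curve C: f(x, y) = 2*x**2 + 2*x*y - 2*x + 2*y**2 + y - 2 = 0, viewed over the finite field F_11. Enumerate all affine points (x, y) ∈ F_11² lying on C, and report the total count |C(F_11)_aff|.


Affine F_11-points: {(1, 6), (1, 9), (2, 5), (2, 9), (4, 0), (4, 1), (5, 5), (5, 6), (7, 1), (7, 8), (8, 0), (8, 8)}; count = 12.

For each of the 121 pairs (x, y) ∈ F_11², evaluate f(x, y) mod 11. Record the zeros.
  x = 0: [0↦9, 1↦1, 2↦8, 3↦8, 4↦1, 5↦9, 6↦10, 7↦4, 8↦2, 9↦4, 10↦10]  zeros at y ∈ ∅
  x = 1: [0↦9, 1↦3, 2↦1, 3↦3, 4↦9, 5↦8, 6↦0, 7↦7, 8↦7, 9↦0, 10↦8]  zeros at y ∈ {6, 9}
  x = 2: [0↦2, 1↦9, 2↦9, 3↦2, 4↦10, 5↦0, 6↦5, 7↦3, 8↦5, 9↦0, 10↦10]  zeros at y ∈ {5, 9}
  x = 3: [0↦10, 1↦8, 2↦10, 3↦5, 4↦4, 5↦7, 6↦3, 7↦3, 8↦7, 9↦4, 10↦5]  zeros at y ∈ ∅
  x = 4: [0↦0, 1↦0, 2↦4, 3↦1, 4↦2, 5↦7, 6↦5, 7↦7, 8↦2, 9↦1, 10↦4]  zeros at y ∈ {0, 1}
  x = 5: [0↦5, 1↦7, 2↦2, 3↦1, 4↦4, 5↦0, 6↦0, 7↦4, 8↦1, 9↦2, 10↦7]  zeros at y ∈ {5, 6}
  x = 6: [0↦3, 1↦7, 2↦4, 3↦5, 4↦10, 5↦8, 6↦10, 7↦5, 8↦4, 9↦7, 10↦3]  zeros at y ∈ ∅
  x = 7: [0↦5, 1↦0, 2↦10, 3↦2, 4↦9, 5↦9, 6↦2, 7↦10, 8↦0, 9↦5, 10↦3]  zeros at y ∈ {1, 8}
  x = 8: [0↦0, 1↦8, 2↦9, 3↦3, 4↦1, 5↦3, 6↦9, 7↦8, 8↦0, 9↦7, 10↦7]  zeros at y ∈ {0, 8}
  x = 9: [0↦10, 1↦9, 2↦1, 3↦8, 4↦8, 5↦1, 6↦9, 7↦10, 8↦4, 9↦2, 10↦4]  zeros at y ∈ ∅
  x = 10: [0↦2, 1↦3, 2↦8, 3↦6, 4↦8, 5↦3, 6↦2, 7↦5, 8↦1, 9↦1, 10↦5]  zeros at y ∈ ∅
Collecting zeros: affine points = {(1, 6), (1, 9), (2, 5), (2, 9), (4, 0), (4, 1), (5, 5), (5, 6), (7, 1), (7, 8), (8, 0), (8, 8)}.
Total count |C(F_11)_aff| = 12.


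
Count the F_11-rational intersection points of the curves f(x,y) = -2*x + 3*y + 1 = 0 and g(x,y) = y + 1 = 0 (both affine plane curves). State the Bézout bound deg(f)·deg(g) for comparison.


Common zeros: {(10, 10)}; count = 1; Bézout bound = 1.

deg(f) = 1, deg(g) = 1, so Bézout bound = 1.
Scan x ∈ F_11. For each x, list the y ∈ F_11 with f(x, y) ≡ 0 and those with g(x, y) ≡ 0 (mod 11); the common zeros in that column are the intersection.
  x = 0: f ≡ 0 at y ∈ {7}; g ≡ 0 at y ∈ {10}; common: ∅.
  x = 1: f ≡ 0 at y ∈ {4}; g ≡ 0 at y ∈ {10}; common: ∅.
  x = 2: f ≡ 0 at y ∈ {1}; g ≡ 0 at y ∈ {10}; common: ∅.
  x = 3: f ≡ 0 at y ∈ {9}; g ≡ 0 at y ∈ {10}; common: ∅.
  x = 4: f ≡ 0 at y ∈ {6}; g ≡ 0 at y ∈ {10}; common: ∅.
  x = 5: f ≡ 0 at y ∈ {3}; g ≡ 0 at y ∈ {10}; common: ∅.
  x = 6: f ≡ 0 at y ∈ {0}; g ≡ 0 at y ∈ {10}; common: ∅.
  x = 7: f ≡ 0 at y ∈ {8}; g ≡ 0 at y ∈ {10}; common: ∅.
  x = 8: f ≡ 0 at y ∈ {5}; g ≡ 0 at y ∈ {10}; common: ∅.
  x = 9: f ≡ 0 at y ∈ {2}; g ≡ 0 at y ∈ {10}; common: ∅.
  x = 10: f ≡ 0 at y ∈ {10}; g ≡ 0 at y ∈ {10}; common: {10}.
Collecting: common zeros = {(10, 10)}, so the count is 1.
Comparison with the Bézout bound: 1 ≤ 1 = deg(f)·deg(g), as expected for curves with no common component (the bound is attained).


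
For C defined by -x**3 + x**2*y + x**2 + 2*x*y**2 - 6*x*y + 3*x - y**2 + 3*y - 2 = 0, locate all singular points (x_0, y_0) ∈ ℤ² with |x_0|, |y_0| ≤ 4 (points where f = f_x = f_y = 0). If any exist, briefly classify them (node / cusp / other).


Singular points: {(1, 1)}; classification: node.

Compute partial derivatives:
  f_x = -3*x**2 + 2*x*y + 2*x + 2*y**2 - 6*y + 3.
  f_y = x**2 + 4*x*y - 6*x - 2*y + 3.
Scan x_0 ∈ {−4, ..., 4}. For each x_0, f_y(x_0, y) is a polynomial in y; find its integer roots y ∈ {−4, ..., 4}, then test f_x and f at those candidates.
  x = -4: f_y(-4, y) = 43 - 18*y; no integer root y with |y| ≤ 4.
  x = -3: f_y(-3, y) = 30 - 14*y; no integer root y with |y| ≤ 4.
  x = -2: f_y(-2, y) = 19 - 10*y; no integer root y with |y| ≤ 4.
  x = -1: f_y(-1, y) = 10 - 6*y; no integer root y with |y| ≤ 4.
  x = 0: f_y(0, y) = 3 - 2*y; no integer root y with |y| ≤ 4.
  x = 1: f_y(1, y) = 2*y - 2; vanishes at y ∈ {1}. (1, 1): f_x = 0, f = 0 — SINGULAR.
  x = 2: f_y(2, y) = 6*y - 5; no integer root y with |y| ≤ 4.
  x = 3: f_y(3, y) = 10*y - 6; no integer root y with |y| ≤ 4.
  x = 4: f_y(4, y) = 14*y - 5; no integer root y with |y| ≤ 4.
Only singular point on the grid: (1, 1).
Classify: substitute x = 1 + u, y = 1 + v and expand: f = -u**3 + u**2*v - u**2 + 2*u*v**2 + v**2.
No constant or linear terms (consistent with a singular point). Quadratic part: -u**2 + v**2. Cubic part: -u**3 + u**2*v + 2*u*v**2.
The quadratic part v**2 - u**2 = (v − u)(v + u) splits into two distinct linear factors, so there are two distinct tangent lines y − 1 = ±(x − 1) — this is a node (ordinary double point).
Classification: node.


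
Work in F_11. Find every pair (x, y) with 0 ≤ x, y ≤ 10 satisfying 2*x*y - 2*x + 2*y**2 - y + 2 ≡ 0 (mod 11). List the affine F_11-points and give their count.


Affine F_11-points: {(1, 0), (1, 5), (2, 6), (2, 9), (4, 3), (4, 10), (6, 4), (6, 7), (7, 2), (7, 8)}; count = 10.

For each of the 121 pairs (x, y) ∈ F_11², evaluate f(x, y) mod 11. Record the zeros.
  x = 0: [0↦2, 1↦3, 2↦8, 3↦6, 4↦8, 5↦3, 6↦2, 7↦5, 8↦1, 9↦1, 10↦5]  zeros at y ∈ ∅
  x = 1: [0↦0, 1↦3, 2↦10, 3↦10, 4↦3, 5↦0, 6↦1, 7↦6, 8↦4, 9↦6, 10↦1]  zeros at y ∈ {0, 5}
  x = 2: [0↦9, 1↦3, 2↦1, 3↦3, 4↦9, 5↦8, 6↦0, 7↦7, 8↦7, 9↦0, 10↦8]  zeros at y ∈ {6, 9}
  x = 3: [0↦7, 1↦3, 2↦3, 3↦7, 4↦4, 5↦5, 6↦10, 7↦8, 8↦10, 9↦5, 10↦4]  zeros at y ∈ ∅
  x = 4: [0↦5, 1↦3, 2↦5, 3↦0, 4↦10, 5↦2, 6↦9, 7↦9, 8↦2, 9↦10, 10↦0]  zeros at y ∈ {3, 10}
  x = 5: [0↦3, 1↦3, 2↦7, 3↦4, 4↦5, 5↦10, 6↦8, 7↦10, 8↦5, 9↦4, 10↦7]  zeros at y ∈ ∅
  x = 6: [0↦1, 1↦3, 2↦9, 3↦8, 4↦0, 5↦7, 6↦7, 7↦0, 8↦8, 9↦9, 10↦3]  zeros at y ∈ {4, 7}
  x = 7: [0↦10, 1↦3, 2↦0, 3↦1, 4↦6, 5↦4, 6↦6, 7↦1, 8↦0, 9↦3, 10↦10]  zeros at y ∈ {2, 8}
  x = 8: [0↦8, 1↦3, 2↦2, 3↦5, 4↦1, 5↦1, 6↦5, 7↦2, 8↦3, 9↦8, 10↦6]  zeros at y ∈ ∅
  x = 9: [0↦6, 1↦3, 2↦4, 3↦9, 4↦7, 5↦9, 6↦4, 7↦3, 8↦6, 9↦2, 10↦2]  zeros at y ∈ ∅
  x = 10: [0↦4, 1↦3, 2↦6, 3↦2, 4↦2, 5↦6, 6↦3, 7↦4, 8↦9, 9↦7, 10↦9]  zeros at y ∈ ∅
Collecting zeros: affine points = {(1, 0), (1, 5), (2, 6), (2, 9), (4, 3), (4, 10), (6, 4), (6, 7), (7, 2), (7, 8)}.
Total count |C(F_11)_aff| = 10.


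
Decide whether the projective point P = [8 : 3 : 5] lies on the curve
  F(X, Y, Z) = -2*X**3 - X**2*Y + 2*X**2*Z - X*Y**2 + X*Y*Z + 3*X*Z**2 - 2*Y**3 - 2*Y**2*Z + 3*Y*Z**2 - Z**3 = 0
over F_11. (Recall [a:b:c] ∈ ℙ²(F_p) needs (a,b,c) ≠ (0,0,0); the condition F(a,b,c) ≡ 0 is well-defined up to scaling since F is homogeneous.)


F(8,3,5) ≡ 6 (mod 11); P is NOT on the curve.

Evaluate F(8, 3, 5) term-by-term (mod 11).
  -2*X**3 ↦ -2·512·1·1 = -1024
  -X**2*Y ↦ -1·64·3·1 = -192
  2*X**2*Z ↦ 2·64·1·5 = 640
  -X*Y**2 ↦ -1·8·9·1 = -72
  X*Y*Z ↦ 1·8·3·5 = 120
  3*X*Z**2 ↦ 3·8·1·25 = 600
  -2*Y**3 ↦ -2·1·27·1 = -54
  -2*Y**2*Z ↦ -2·1·9·5 = -90
  3*Y*Z**2 ↦ 3·1·3·25 = 225
  -Z**3 ↦ -1·1·1·125 = -125
Sum: F(8, 3, 5) = (-1024) + (-192) + (640) + (-72) + (120) + (600) + (-54) + (-90) + (225) + (-125) = 28.
Reducing mod 11: 28 ≡ 6 (mod 11).
Since F(a, b, c) ≡ 6 ≠ 0 (mod 11), P does NOT lie on the curve.


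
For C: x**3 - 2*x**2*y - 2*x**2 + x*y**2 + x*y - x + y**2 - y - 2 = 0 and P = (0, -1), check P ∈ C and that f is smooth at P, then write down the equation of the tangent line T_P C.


Tangent line at P: -x - 3*y - 3 = 0.

Step 1: f(0, -1) = 0, so P lies on C.
Step 2: partial derivatives
  f_x(x, y) = 3*x**2 - 4*x*y - 4*x + y**2 + y - 1, f_y(x, y) = -2*x**2 + 2*x*y + x + 2*y - 1.
  f_x(P) = -1, f_y(P) = -3 (gradient nonzero, so P is smooth).
Step 3: tangent line at P: -1·(x − 0) + -3·(y − -1) = 0.
Expanding: -x - 3*y - 3 = 0.


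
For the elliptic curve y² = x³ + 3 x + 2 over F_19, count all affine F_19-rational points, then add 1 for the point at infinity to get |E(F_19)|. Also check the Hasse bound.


Affine points = {(1, 5), (1, 14), (2, 4), (2, 15), (3, 0), (5, 3), (5, 16), (7, 9), (7, 10), (8, 5), (8, 14), (9, 6), (9, 13), (10, 5), (10, 14), (11, 6), (11, 13), (16, 2), (16, 17), (17, 8), (17, 11), (18, 6), (18, 13)}; affine count = 23; |E(F_19)| = 24.

Discriminant check: Δ ∝ 4a³ + 27b² = 4·3³ + 27·2² = 4·27 + 27·4 ≡ 7 (mod 19). Nonzero ⇒ E is nonsingular.
For each x ∈ F_19, compute rhs = x³ + 3·x + 2 mod 19, then count y ∈ F_19 with y² ≡ rhs.
  x = 0: rhs = 2, matching y values: none (0 points).
  x = 1: rhs = 6, matching y values: 5, 14 (2 points).
  x = 2: rhs = 16, matching y values: 4, 15 (2 points).
  x = 3: rhs = 0, matching y values: 0 (1 points).
  x = 4: rhs = 2, matching y values: none (0 points).
  x = 5: rhs = 9, matching y values: 3, 16 (2 points).
  x = 6: rhs = 8, matching y values: none (0 points).
  x = 7: rhs = 5, matching y values: 9, 10 (2 points).
  x = 8: rhs = 6, matching y values: 5, 14 (2 points).
  x = 9: rhs = 17, matching y values: 6, 13 (2 points).
  x = 10: rhs = 6, matching y values: 5, 14 (2 points).
  x = 11: rhs = 17, matching y values: 6, 13 (2 points).
  x = 12: rhs = 18, matching y values: none (0 points).
  x = 13: rhs = 15, matching y values: none (0 points).
  x = 14: rhs = 14, matching y values: none (0 points).
  x = 15: rhs = 2, matching y values: none (0 points).
  x = 16: rhs = 4, matching y values: 2, 17 (2 points).
  x = 17: rhs = 7, matching y values: 8, 11 (2 points).
  x = 18: rhs = 17, matching y values: 6, 13 (2 points).
Total affine count: 23.
Full point count |E(F_19)| = 23 + 1 = 24.
Hasse bound: |24 − (19+1)| = |4| = 4 ≤ 2√19 ≈ 8.7178 ✓.


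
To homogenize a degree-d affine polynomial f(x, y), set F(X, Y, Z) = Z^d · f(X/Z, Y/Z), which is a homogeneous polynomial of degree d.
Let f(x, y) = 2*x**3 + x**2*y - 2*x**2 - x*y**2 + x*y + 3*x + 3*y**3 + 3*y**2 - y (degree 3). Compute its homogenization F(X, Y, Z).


F(X, Y, Z) = 2*X**3 + X**2*Y - 2*X**2*Z - X*Y**2 + X*Y*Z + 3*X*Z**2 + 3*Y**3 + 3*Y**2*Z - Y*Z**2

deg(f) = 3.
Substitute x = X/Z, y = Y/Z into f, then multiply by Z^3.
  monomial 2·x^3·y^0 ↦ 2·X^3·Y^0·Z^0.
  monomial 1·x^2·y^1 ↦ 1·X^2·Y^1·Z^0.
  monomial -2·x^2·y^0 ↦ -2·X^2·Y^0·Z^1.
  monomial -1·x^1·y^2 ↦ -1·X^1·Y^2·Z^0.
  monomial 1·x^1·y^1 ↦ 1·X^1·Y^1·Z^1.
  monomial 3·x^1·y^0 ↦ 3·X^1·Y^0·Z^2.
  monomial 3·x^0·y^3 ↦ 3·X^0·Y^3·Z^0.
  monomial 3·x^0·y^2 ↦ 3·X^0·Y^2·Z^1.
  monomial -1·x^0·y^1 ↦ -1·X^0·Y^1·Z^2.
Collecting: F(X, Y, Z) = 2*X**3 + X**2*Y - 2*X**2*Z - X*Y**2 + X*Y*Z + 3*X*Z**2 + 3*Y**3 + 3*Y**2*Z - Y*Z**2.


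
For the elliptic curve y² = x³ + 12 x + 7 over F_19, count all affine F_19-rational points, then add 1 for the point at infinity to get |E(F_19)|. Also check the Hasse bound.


Affine points = {(0, 8), (0, 11), (1, 1), (1, 18), (2, 1), (2, 18), (4, 9), (4, 10), (7, 4), (7, 15), (8, 8), (8, 11), (10, 5), (10, 14), (11, 8), (11, 11), (12, 6), (12, 13), (13, 2), (13, 17), (15, 3), (15, 16), (16, 1), (16, 18)}; affine count = 24; |E(F_19)| = 25.

Discriminant check: Δ ∝ 4a³ + 27b² = 4·12³ + 27·7² = 4·1728 + 27·49 ≡ 8 (mod 19). Nonzero ⇒ E is nonsingular.
For each x ∈ F_19, compute rhs = x³ + 12·x + 7 mod 19, then count y ∈ F_19 with y² ≡ rhs.
  x = 0: rhs = 7, matching y values: 8, 11 (2 points).
  x = 1: rhs = 1, matching y values: 1, 18 (2 points).
  x = 2: rhs = 1, matching y values: 1, 18 (2 points).
  x = 3: rhs = 13, matching y values: none (0 points).
  x = 4: rhs = 5, matching y values: 9, 10 (2 points).
  x = 5: rhs = 2, matching y values: none (0 points).
  x = 6: rhs = 10, matching y values: none (0 points).
  x = 7: rhs = 16, matching y values: 4, 15 (2 points).
  x = 8: rhs = 7, matching y values: 8, 11 (2 points).
  x = 9: rhs = 8, matching y values: none (0 points).
  x = 10: rhs = 6, matching y values: 5, 14 (2 points).
  x = 11: rhs = 7, matching y values: 8, 11 (2 points).
  x = 12: rhs = 17, matching y values: 6, 13 (2 points).
  x = 13: rhs = 4, matching y values: 2, 17 (2 points).
  x = 14: rhs = 12, matching y values: none (0 points).
  x = 15: rhs = 9, matching y values: 3, 16 (2 points).
  x = 16: rhs = 1, matching y values: 1, 18 (2 points).
  x = 17: rhs = 13, matching y values: none (0 points).
  x = 18: rhs = 13, matching y values: none (0 points).
Total affine count: 24.
Full point count |E(F_19)| = 24 + 1 = 25.
Hasse bound: |25 − (19+1)| = |5| = 5 ≤ 2√19 ≈ 8.7178 ✓.


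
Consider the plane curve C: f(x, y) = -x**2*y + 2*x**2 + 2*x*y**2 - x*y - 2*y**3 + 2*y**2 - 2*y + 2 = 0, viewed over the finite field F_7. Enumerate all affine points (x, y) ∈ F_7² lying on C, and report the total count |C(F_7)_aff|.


Affine F_7-points: {(0, 1), (1, 6), (2, 3), (4, 2), (5, 6), (6, 1), (6, 3)}; count = 7.

For each of the 49 pairs (x, y) ∈ F_7², evaluate f(x, y) mod 7. Record the zeros.
  x = 0: [0↦2, 1↦0, 2↦4, 3↦2, 4↦3, 5↦2, 6↦1]  zeros at y ∈ {1}
  x = 1: [0↦4, 1↦2, 2↦3, 3↦2, 4↦1, 5↦2, 6↦0]  zeros at y ∈ {6}
  x = 2: [0↦3, 1↦6, 2↦2, 3↦0, 4↦2, 5↦3, 6↦5]  zeros at y ∈ {3}
  x = 3: [0↦6, 1↦5, 2↦1, 3↦3, 4↦6, 5↦5, 6↦2]  zeros at y ∈ ∅
  x = 4: [0↦6, 1↦6, 2↦0, 3↦4, 4↦6, 5↦1, 6↦5]  zeros at y ∈ {2}
  x = 5: [0↦3, 1↦2, 2↦6, 3↦3, 4↦2, 5↦5, 6↦0]  zeros at y ∈ {6}
  x = 6: [0↦4, 1↦0, 2↦5, 3↦0, 4↦1, 5↦3, 6↦1]  zeros at y ∈ {1, 3}
Collecting zeros: affine points = {(0, 1), (1, 6), (2, 3), (4, 2), (5, 6), (6, 1), (6, 3)}.
Total count |C(F_7)_aff| = 7.


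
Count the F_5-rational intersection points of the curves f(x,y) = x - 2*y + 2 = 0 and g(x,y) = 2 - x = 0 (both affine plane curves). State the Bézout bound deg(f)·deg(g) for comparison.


Common zeros: {(2, 2)}; count = 1; Bézout bound = 1.

deg(f) = 1, deg(g) = 1, so Bézout bound = 1.
Scan x ∈ F_5. For each x, list the y ∈ F_5 with f(x, y) ≡ 0 and those with g(x, y) ≡ 0 (mod 5); the common zeros in that column are the intersection.
  x = 0: f ≡ 0 at y ∈ {1}; g ≡ 0 at y ∈ ∅; common: ∅.
  x = 1: f ≡ 0 at y ∈ {4}; g ≡ 0 at y ∈ ∅; common: ∅.
  x = 2: f ≡ 0 at y ∈ {2}; g ≡ 0 at y ∈ {0, 1, 2, 3, 4}; common: {2}.
  x = 3: f ≡ 0 at y ∈ {0}; g ≡ 0 at y ∈ ∅; common: ∅.
  x = 4: f ≡ 0 at y ∈ {3}; g ≡ 0 at y ∈ ∅; common: ∅.
Collecting: common zeros = {(2, 2)}, so the count is 1.
Comparison with the Bézout bound: 1 ≤ 1 = deg(f)·deg(g), as expected for curves with no common component (the bound is attained).


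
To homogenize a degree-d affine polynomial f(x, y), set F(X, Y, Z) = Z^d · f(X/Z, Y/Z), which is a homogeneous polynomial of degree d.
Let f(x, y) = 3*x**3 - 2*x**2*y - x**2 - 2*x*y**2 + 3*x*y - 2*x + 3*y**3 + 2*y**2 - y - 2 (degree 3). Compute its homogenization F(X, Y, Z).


F(X, Y, Z) = 3*X**3 - 2*X**2*Y - X**2*Z - 2*X*Y**2 + 3*X*Y*Z - 2*X*Z**2 + 3*Y**3 + 2*Y**2*Z - Y*Z**2 - 2*Z**3

deg(f) = 3.
Substitute x = X/Z, y = Y/Z into f, then multiply by Z^3.
  monomial 3·x^3·y^0 ↦ 3·X^3·Y^0·Z^0.
  monomial -2·x^2·y^1 ↦ -2·X^2·Y^1·Z^0.
  monomial -1·x^2·y^0 ↦ -1·X^2·Y^0·Z^1.
  monomial -2·x^1·y^2 ↦ -2·X^1·Y^2·Z^0.
  monomial 3·x^1·y^1 ↦ 3·X^1·Y^1·Z^1.
  monomial -2·x^1·y^0 ↦ -2·X^1·Y^0·Z^2.
  monomial 3·x^0·y^3 ↦ 3·X^0·Y^3·Z^0.
  monomial 2·x^0·y^2 ↦ 2·X^0·Y^2·Z^1.
  monomial -1·x^0·y^1 ↦ -1·X^0·Y^1·Z^2.
  monomial -2·x^0·y^0 ↦ -2·X^0·Y^0·Z^3.
Collecting: F(X, Y, Z) = 3*X**3 - 2*X**2*Y - X**2*Z - 2*X*Y**2 + 3*X*Y*Z - 2*X*Z**2 + 3*Y**3 + 2*Y**2*Z - Y*Z**2 - 2*Z**3.


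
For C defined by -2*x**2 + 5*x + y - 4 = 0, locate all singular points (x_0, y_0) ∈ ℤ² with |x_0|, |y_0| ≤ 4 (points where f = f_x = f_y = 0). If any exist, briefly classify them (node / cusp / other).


No singular points in the scanned grid; C is smooth there.

Compute partial derivatives:
  f_x = 5 - 4*x.
  f_y = 1.
f_y = 1 is a nonzero constant, so f_y never vanishes: no point (x, y) can satisfy f = f_x = f_y = 0. In particular no (x, y) ∈ {−4, ..., 4}² is singular; the curve is smooth.


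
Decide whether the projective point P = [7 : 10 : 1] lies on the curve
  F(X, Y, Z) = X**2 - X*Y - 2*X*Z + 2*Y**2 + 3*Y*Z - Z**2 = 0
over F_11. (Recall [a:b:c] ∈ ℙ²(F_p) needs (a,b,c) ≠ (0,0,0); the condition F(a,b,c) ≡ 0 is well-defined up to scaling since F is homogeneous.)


F(7,10,1) ≡ 7 (mod 11); P is NOT on the curve.

Evaluate F(7, 10, 1) term-by-term (mod 11).
  X**2 ↦ 1·49·1·1 = 49
  -X*Y ↦ -1·7·10·1 = -70
  -2*X*Z ↦ -2·7·1·1 = -14
  2*Y**2 ↦ 2·1·100·1 = 200
  3*Y*Z ↦ 3·1·10·1 = 30
  -Z**2 ↦ -1·1·1·1 = -1
Sum: F(7, 10, 1) = (49) + (-70) + (-14) + (200) + (30) + (-1) = 194.
Reducing mod 11: 194 ≡ 7 (mod 11).
Since F(a, b, c) ≡ 7 ≠ 0 (mod 11), P does NOT lie on the curve.


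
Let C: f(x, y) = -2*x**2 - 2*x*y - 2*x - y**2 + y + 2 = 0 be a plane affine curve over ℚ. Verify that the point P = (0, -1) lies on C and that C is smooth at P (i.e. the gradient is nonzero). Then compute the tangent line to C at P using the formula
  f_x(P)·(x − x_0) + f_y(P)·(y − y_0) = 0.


Tangent line at P: 3*y + 3 = 0.

Step 1: f(0, -1) = 0, so P lies on C.
Step 2: partial derivatives
  f_x(x, y) = -4*x - 2*y - 2, f_y(x, y) = -2*x - 2*y + 1.
  f_x(P) = 0, f_y(P) = 3 (gradient nonzero, so P is smooth).
Step 3: tangent line at P: 0·(x − 0) + 3·(y − -1) = 0.
Expanding: 3*y + 3 = 0.


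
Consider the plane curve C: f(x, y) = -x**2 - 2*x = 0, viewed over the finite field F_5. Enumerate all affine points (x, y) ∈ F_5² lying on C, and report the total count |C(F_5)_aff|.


Affine F_5-points: {(0, 0), (0, 1), (0, 2), (0, 3), (0, 4), (3, 0), (3, 1), (3, 2), (3, 3), (3, 4)}; count = 10.

For each of the 25 pairs (x, y) ∈ F_5², evaluate f(x, y) mod 5. Record the zeros.
  x = 0: [0↦0, 1↦0, 2↦0, 3↦0, 4↦0]  zeros at y ∈ {0, 1, 2, 3, 4}
  x = 1: [0↦2, 1↦2, 2↦2, 3↦2, 4↦2]  zeros at y ∈ ∅
  x = 2: [0↦2, 1↦2, 2↦2, 3↦2, 4↦2]  zeros at y ∈ ∅
  x = 3: [0↦0, 1↦0, 2↦0, 3↦0, 4↦0]  zeros at y ∈ {0, 1, 2, 3, 4}
  x = 4: [0↦1, 1↦1, 2↦1, 3↦1, 4↦1]  zeros at y ∈ ∅
Collecting zeros: affine points = {(0, 0), (0, 1), (0, 2), (0, 3), (0, 4), (3, 0), (3, 1), (3, 2), (3, 3), (3, 4)}.
Total count |C(F_5)_aff| = 10.


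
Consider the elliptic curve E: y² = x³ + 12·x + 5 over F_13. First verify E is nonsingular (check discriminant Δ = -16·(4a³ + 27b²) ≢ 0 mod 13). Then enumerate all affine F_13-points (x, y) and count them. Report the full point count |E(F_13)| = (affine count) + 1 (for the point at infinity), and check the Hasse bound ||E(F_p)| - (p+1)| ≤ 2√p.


Affine points = {(3, 4), (3, 9), (4, 0), (7, 4), (7, 9), (9, 6), (9, 7), (11, 5), (11, 8)}; affine count = 9; |E(F_13)| = 10.

Discriminant check: Δ ∝ 4a³ + 27b² = 4·12³ + 27·5² = 4·1728 + 27·25 ≡ 8 (mod 13). Nonzero ⇒ E is nonsingular.
For each x ∈ F_13, compute rhs = x³ + 12·x + 5 mod 13, then count y ∈ F_13 with y² ≡ rhs.
  x = 0: rhs = 5, matching y values: none (0 points).
  x = 1: rhs = 5, matching y values: none (0 points).
  x = 2: rhs = 11, matching y values: none (0 points).
  x = 3: rhs = 3, matching y values: 4, 9 (2 points).
  x = 4: rhs = 0, matching y values: 0 (1 points).
  x = 5: rhs = 8, matching y values: none (0 points).
  x = 6: rhs = 7, matching y values: none (0 points).
  x = 7: rhs = 3, matching y values: 4, 9 (2 points).
  x = 8: rhs = 2, matching y values: none (0 points).
  x = 9: rhs = 10, matching y values: 6, 7 (2 points).
  x = 10: rhs = 7, matching y values: none (0 points).
  x = 11: rhs = 12, matching y values: 5, 8 (2 points).
  x = 12: rhs = 5, matching y values: none (0 points).
Total affine count: 9.
Full point count |E(F_13)| = 9 + 1 = 10.
Hasse bound: |10 − (13+1)| = |-4| = 4 ≤ 2√13 ≈ 7.2111 ✓.
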